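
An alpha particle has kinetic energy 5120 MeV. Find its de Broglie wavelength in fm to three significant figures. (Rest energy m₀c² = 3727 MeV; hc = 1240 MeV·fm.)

λ = 0.155 fm

Total energy E = KE + m₀c² = 5120 + 3727 = 8847 MeV.
(pc)² = E² − (m₀c²)² = (8847)² − (3727)² = 6.438 × 10⁷ MeV², so pc = 8024 MeV.
λ = hc/(pc) = 1240 MeV·fm / 8024 MeV = 0.155 fm.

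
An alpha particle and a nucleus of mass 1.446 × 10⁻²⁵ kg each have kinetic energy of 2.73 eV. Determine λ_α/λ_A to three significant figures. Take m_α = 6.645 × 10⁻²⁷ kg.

At fixed KE, p = √(2mKE) so λ = h/p ∝ 1/√m.
λ_α/λ_A = √(m_A/m_α) = √(1.446 × 10⁻²⁵/6.645 × 10⁻²⁷) = √(21.76) = 4.66.

λ_α/λ_A = 4.66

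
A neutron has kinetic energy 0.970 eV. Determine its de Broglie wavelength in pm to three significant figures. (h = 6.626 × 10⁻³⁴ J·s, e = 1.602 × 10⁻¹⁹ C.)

λ = 29.0 pm

KE = 0.970 eV = 1.554 × 10⁻¹⁹ J.
p = √(2mKE) = √(2 × 1.675 × 10⁻²⁷ × 1.554 × 10⁻¹⁹) = 2.282 × 10⁻²³ kg·m/s.
λ = h/p = 6.626 × 10⁻³⁴ / 2.282 × 10⁻²³ = 2.90 × 10⁻¹¹ m = 29.0 pm.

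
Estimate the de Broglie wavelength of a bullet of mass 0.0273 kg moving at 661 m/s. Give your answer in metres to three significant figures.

p = mv = 0.0273 × 661 = 1.805 × 10¹ kg·m/s.
λ = h/p = 6.626 × 10⁻³⁴ / 1.805 × 10¹ = 3.67 × 10⁻³⁵ m.

λ = 3.67 × 10⁻³⁵ m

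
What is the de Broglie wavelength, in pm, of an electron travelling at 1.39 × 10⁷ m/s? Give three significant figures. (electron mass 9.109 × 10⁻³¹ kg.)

p = mv = 9.109 × 10⁻³¹ × 1.39 × 10⁷ = 1.266 × 10⁻²³ kg·m/s.
λ = h/p = 6.626 × 10⁻³⁴ / 1.266 × 10⁻²³ = 5.23 × 10⁻¹¹ m = 52.3 pm.

λ = 52.3 pm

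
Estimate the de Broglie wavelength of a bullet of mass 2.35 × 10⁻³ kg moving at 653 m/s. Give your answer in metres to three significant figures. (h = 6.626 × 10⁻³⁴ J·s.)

λ = 4.32 × 10⁻³⁴ m

p = mv = 2.35 × 10⁻³ × 653 = 1.535 kg·m/s.
λ = h/p = 6.626 × 10⁻³⁴ / 1.535 = 4.32 × 10⁻³⁴ m.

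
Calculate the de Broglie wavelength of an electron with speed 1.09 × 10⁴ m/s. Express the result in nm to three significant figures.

p = mv = 9.109 × 10⁻³¹ × 1.09 × 10⁴ = 9.929 × 10⁻²⁷ kg·m/s.
λ = h/p = 6.626 × 10⁻³⁴ / 9.929 × 10⁻²⁷ = 6.67 × 10⁻⁸ m = 66.7 nm.

λ = 66.7 nm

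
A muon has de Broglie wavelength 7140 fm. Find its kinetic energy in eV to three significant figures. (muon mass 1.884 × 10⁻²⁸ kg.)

p = h/λ = 6.626 × 10⁻³⁴ / 7.140 × 10⁻¹² = 9.280 × 10⁻²³ kg·m/s.
KE = p²/(2m) = (9.280 × 10⁻²³)² / (2 × 1.884 × 10⁻²⁸) = 2.286 × 10⁻¹⁷ J = 143 eV.

KE = 143 eV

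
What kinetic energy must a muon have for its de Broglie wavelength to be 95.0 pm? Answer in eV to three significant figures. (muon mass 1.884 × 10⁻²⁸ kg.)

KE = 0.806 eV

p = h/λ = 6.626 × 10⁻³⁴ / 9.500 × 10⁻¹¹ = 6.975 × 10⁻²⁴ kg·m/s.
KE = p²/(2m) = (6.975 × 10⁻²⁴)² / (2 × 1.884 × 10⁻²⁸) = 1.291 × 10⁻¹⁹ J = 0.806 eV.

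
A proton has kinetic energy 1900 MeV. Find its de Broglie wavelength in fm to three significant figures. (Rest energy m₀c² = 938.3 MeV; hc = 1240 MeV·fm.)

Total energy E = KE + m₀c² = 1900 + 938.3 = 2838.3 MeV.
(pc)² = E² − (m₀c²)² = (2838.3)² − (938.3)² = 7.176 × 10⁶ MeV², so pc = 2679 MeV.
λ = hc/(pc) = 1240 MeV·fm / 2679 MeV = 0.463 fm.

λ = 0.463 fm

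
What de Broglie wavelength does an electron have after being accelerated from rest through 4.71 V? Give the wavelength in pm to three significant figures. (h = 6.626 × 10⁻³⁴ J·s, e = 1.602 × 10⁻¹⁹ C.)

λ = 565 pm

KE = eV = 1.602 × 10⁻¹⁹ × 4.710 = 7.545 × 10⁻¹⁹ J.
p = √(2mKE) = √(2 × 9.109 × 10⁻³¹ × 7.545 × 10⁻¹⁹) = 1.172 × 10⁻²⁴ kg·m/s.
λ = h/p = 6.626 × 10⁻³⁴ / 1.172 × 10⁻²⁴ = 5.65 × 10⁻¹⁰ m = 565 pm.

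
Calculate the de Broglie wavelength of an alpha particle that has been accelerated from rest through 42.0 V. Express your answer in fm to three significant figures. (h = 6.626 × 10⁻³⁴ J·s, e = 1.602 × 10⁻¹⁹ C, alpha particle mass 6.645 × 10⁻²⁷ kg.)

λ = 1570 fm

KE = 2eV = 2 × 1.602 × 10⁻¹⁹ × 42.00 = 1.346 × 10⁻¹⁷ J.
p = √(2mKE) = √(2 × 6.645 × 10⁻²⁷ × 1.346 × 10⁻¹⁷) = 4.229 × 10⁻²² kg·m/s.
λ = h/p = 6.626 × 10⁻³⁴ / 4.229 × 10⁻²² = 1.57 × 10⁻¹² m = 1570 fm.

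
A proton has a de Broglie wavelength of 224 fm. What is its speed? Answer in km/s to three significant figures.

v = 1770 km/s

p = h/λ = 6.626 × 10⁻³⁴ / 2.240 × 10⁻¹³ = 2.958 × 10⁻²¹ kg·m/s.
v = p/m = 2.958 × 10⁻²¹ / 1.673 × 10⁻²⁷ = 1.77 × 10⁶ m/s = 1770 km/s.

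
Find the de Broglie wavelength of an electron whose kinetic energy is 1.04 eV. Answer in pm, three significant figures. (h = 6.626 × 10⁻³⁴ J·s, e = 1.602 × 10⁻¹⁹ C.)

λ = 1200 pm

KE = 1.04 eV = 1.666 × 10⁻¹⁹ J.
p = √(2mKE) = √(2 × 9.109 × 10⁻³¹ × 1.666 × 10⁻¹⁹) = 5.509 × 10⁻²⁵ kg·m/s.
λ = h/p = 6.626 × 10⁻³⁴ / 5.509 × 10⁻²⁵ = 1.20 × 10⁻⁹ m = 1200 pm.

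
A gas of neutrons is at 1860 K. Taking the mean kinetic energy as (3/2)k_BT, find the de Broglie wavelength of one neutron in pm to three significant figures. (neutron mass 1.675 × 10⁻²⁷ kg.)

λ = 58.3 pm

KE = (3/2)k_BT = 1.5 × 1.381 × 10⁻²³ × 1860 = 3.853 × 10⁻²⁰ J.
p = √(2mKE) = √(2 × 1.675 × 10⁻²⁷ × 3.853 × 10⁻²⁰) = 1.136 × 10⁻²³ kg·m/s.
λ = h/p = 5.83 × 10⁻¹¹ m = 58.3 pm.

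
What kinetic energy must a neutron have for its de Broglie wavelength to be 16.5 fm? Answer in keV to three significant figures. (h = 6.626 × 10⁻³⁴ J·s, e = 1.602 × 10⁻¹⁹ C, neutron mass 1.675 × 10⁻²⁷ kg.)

p = h/λ = 6.626 × 10⁻³⁴ / 1.650 × 10⁻¹⁴ = 4.016 × 10⁻²⁰ kg·m/s.
KE = p²/(2m) = (4.016 × 10⁻²⁰)² / (2 × 1.675 × 10⁻²⁷) = 4.814 × 10⁻¹³ J = 3000 keV.

KE = 3000 keV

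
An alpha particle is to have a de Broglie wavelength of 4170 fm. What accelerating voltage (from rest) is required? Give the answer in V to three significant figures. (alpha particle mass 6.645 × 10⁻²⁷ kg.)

p = h/λ = 6.626 × 10⁻³⁴ / 4.170 × 10⁻¹² = 1.589 × 10⁻²² kg·m/s.
KE = p²/(2m) = 1.900 × 10⁻¹⁸ J.
V = KE/2e = 1.900 × 10⁻¹⁸ / (2 × 1.602 × 10⁻¹⁹) = 5.93 V.

V = 5.93 V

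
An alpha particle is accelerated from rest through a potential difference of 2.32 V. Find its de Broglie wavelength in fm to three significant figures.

KE = 2eV = 2 × 1.602 × 10⁻¹⁹ × 2.320 = 7.433 × 10⁻¹⁹ J.
p = √(2mKE) = √(2 × 6.645 × 10⁻²⁷ × 7.433 × 10⁻¹⁹) = 9.939 × 10⁻²³ kg·m/s.
λ = h/p = 6.626 × 10⁻³⁴ / 9.939 × 10⁻²³ = 6.67 × 10⁻¹² m = 6670 fm.

λ = 6670 fm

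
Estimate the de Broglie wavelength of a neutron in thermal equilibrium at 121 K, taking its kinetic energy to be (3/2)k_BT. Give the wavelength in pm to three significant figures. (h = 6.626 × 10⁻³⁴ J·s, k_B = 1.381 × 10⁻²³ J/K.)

KE = (3/2)k_BT = 1.5 × 1.381 × 10⁻²³ × 121 = 2.507 × 10⁻²¹ J.
p = √(2mKE) = √(2 × 1.675 × 10⁻²⁷ × 2.507 × 10⁻²¹) = 2.898 × 10⁻²⁴ kg·m/s.
λ = h/p = 2.29 × 10⁻¹⁰ m = 229 pm.

λ = 229 pm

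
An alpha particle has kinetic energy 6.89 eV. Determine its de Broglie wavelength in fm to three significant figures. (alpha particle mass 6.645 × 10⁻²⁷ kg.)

KE = 6.89 eV = 1.104 × 10⁻¹⁸ J.
p = √(2mKE) = √(2 × 6.645 × 10⁻²⁷ × 1.104 × 10⁻¹⁸) = 1.211 × 10⁻²² kg·m/s.
λ = h/p = 6.626 × 10⁻³⁴ / 1.211 × 10⁻²² = 5.47 × 10⁻¹² m = 5470 fm.

λ = 5470 fm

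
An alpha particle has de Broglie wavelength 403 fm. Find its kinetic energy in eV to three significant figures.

p = h/λ = 6.626 × 10⁻³⁴ / 4.030 × 10⁻¹³ = 1.644 × 10⁻²¹ kg·m/s.
KE = p²/(2m) = (1.644 × 10⁻²¹)² / (2 × 6.645 × 10⁻²⁷) = 2.034 × 10⁻¹⁶ J = 1270 eV.

KE = 1270 eV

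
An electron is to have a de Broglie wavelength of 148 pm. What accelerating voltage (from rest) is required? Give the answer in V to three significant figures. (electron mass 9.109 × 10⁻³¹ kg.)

p = h/λ = 6.626 × 10⁻³⁴ / 1.480 × 10⁻¹⁰ = 4.477 × 10⁻²⁴ kg·m/s.
KE = p²/(2m) = 1.100 × 10⁻¹⁷ J.
V = KE/e = 1.100 × 10⁻¹⁷ / (1.602 × 10⁻¹⁹) = 68.7 V.

V = 68.7 V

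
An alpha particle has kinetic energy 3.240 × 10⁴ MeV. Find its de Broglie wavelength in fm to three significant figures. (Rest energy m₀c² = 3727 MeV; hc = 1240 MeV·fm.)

λ = 0.0345 fm

Total energy E = KE + m₀c² = 3.240 × 10⁴ + 3727 = 36127 MeV.
(pc)² = E² − (m₀c²)² = (36127)² − (3727)² = 1.291 × 10⁹ MeV², so pc = 3.593 × 10⁴ MeV.
λ = hc/(pc) = 1240 MeV·fm / 3.593 × 10⁴ MeV = 0.0345 fm.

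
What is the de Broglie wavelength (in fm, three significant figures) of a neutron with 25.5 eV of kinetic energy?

KE = 25.5 eV = 4.085 × 10⁻¹⁸ J.
p = √(2mKE) = √(2 × 1.675 × 10⁻²⁷ × 4.085 × 10⁻¹⁸) = 1.170 × 10⁻²² kg·m/s.
λ = h/p = 6.626 × 10⁻³⁴ / 1.170 × 10⁻²² = 5.66 × 10⁻¹² m = 5660 fm.

λ = 5660 fm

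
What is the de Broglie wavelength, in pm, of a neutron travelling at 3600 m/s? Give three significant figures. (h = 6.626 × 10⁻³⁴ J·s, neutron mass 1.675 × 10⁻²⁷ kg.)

p = mv = 1.675 × 10⁻²⁷ × 3600 = 6.030 × 10⁻²⁴ kg·m/s.
λ = h/p = 6.626 × 10⁻³⁴ / 6.030 × 10⁻²⁴ = 1.10 × 10⁻¹⁰ m = 110 pm.

λ = 110 pm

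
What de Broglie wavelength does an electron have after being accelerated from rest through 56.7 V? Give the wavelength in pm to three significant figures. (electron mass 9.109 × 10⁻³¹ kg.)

λ = 163 pm

KE = eV = 1.602 × 10⁻¹⁹ × 56.70 = 9.083 × 10⁻¹⁸ J.
p = √(2mKE) = √(2 × 9.109 × 10⁻³¹ × 9.083 × 10⁻¹⁸) = 4.068 × 10⁻²⁴ kg·m/s.
λ = h/p = 6.626 × 10⁻³⁴ / 4.068 × 10⁻²⁴ = 1.63 × 10⁻¹⁰ m = 163 pm.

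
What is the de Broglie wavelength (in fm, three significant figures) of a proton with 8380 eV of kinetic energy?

KE = 8380 eV = 1.342 × 10⁻¹⁵ J.
p = √(2mKE) = √(2 × 1.673 × 10⁻²⁷ × 1.342 × 10⁻¹⁵) = 2.119 × 10⁻²¹ kg·m/s.
λ = h/p = 6.626 × 10⁻³⁴ / 2.119 × 10⁻²¹ = 3.13 × 10⁻¹³ m = 313 fm.

λ = 313 fm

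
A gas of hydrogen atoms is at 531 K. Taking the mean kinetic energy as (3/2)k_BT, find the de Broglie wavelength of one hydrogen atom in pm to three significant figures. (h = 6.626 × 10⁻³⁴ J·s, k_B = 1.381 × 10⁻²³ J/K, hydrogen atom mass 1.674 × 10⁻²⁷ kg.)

KE = (3/2)k_BT = 1.5 × 1.381 × 10⁻²³ × 531 = 1.100 × 10⁻²⁰ J.
p = √(2mKE) = √(2 × 1.674 × 10⁻²⁷ × 1.100 × 10⁻²⁰) = 6.069 × 10⁻²⁴ kg·m/s.
λ = h/p = 1.09 × 10⁻¹⁰ m = 109 pm.

λ = 109 pm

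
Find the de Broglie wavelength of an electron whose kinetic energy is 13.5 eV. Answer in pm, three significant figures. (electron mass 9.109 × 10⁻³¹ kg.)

KE = 13.5 eV = 2.163 × 10⁻¹⁸ J.
p = √(2mKE) = √(2 × 9.109 × 10⁻³¹ × 2.163 × 10⁻¹⁸) = 1.985 × 10⁻²⁴ kg·m/s.
λ = h/p = 6.626 × 10⁻³⁴ / 1.985 × 10⁻²⁴ = 3.34 × 10⁻¹⁰ m = 334 pm.

λ = 334 pm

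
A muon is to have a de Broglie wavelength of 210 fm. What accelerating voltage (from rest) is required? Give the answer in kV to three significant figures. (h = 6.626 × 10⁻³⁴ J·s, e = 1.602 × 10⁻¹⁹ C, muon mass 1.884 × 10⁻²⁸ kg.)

p = h/λ = 6.626 × 10⁻³⁴ / 2.100 × 10⁻¹³ = 3.155 × 10⁻²¹ kg·m/s.
KE = p²/(2m) = 2.642 × 10⁻¹⁴ J.
V = KE/e = 2.642 × 10⁻¹⁴ / (1.602 × 10⁻¹⁹) = 165 kV.

V = 165 kV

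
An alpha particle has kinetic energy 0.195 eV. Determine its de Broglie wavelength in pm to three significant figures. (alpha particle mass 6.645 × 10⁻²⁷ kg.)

KE = 0.195 eV = 3.124 × 10⁻²⁰ J.
p = √(2mKE) = √(2 × 6.645 × 10⁻²⁷ × 3.124 × 10⁻²⁰) = 2.038 × 10⁻²³ kg·m/s.
λ = h/p = 6.626 × 10⁻³⁴ / 2.038 × 10⁻²³ = 3.25 × 10⁻¹¹ m = 32.5 pm.

λ = 32.5 pm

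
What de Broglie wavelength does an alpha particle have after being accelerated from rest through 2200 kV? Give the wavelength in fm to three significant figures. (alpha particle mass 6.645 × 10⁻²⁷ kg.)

λ = 6.85 fm

KE = 2eV = 2 × 1.602 × 10⁻¹⁹ × 2.200 × 10⁶ = 7.049 × 10⁻¹³ J.
p = √(2mKE) = √(2 × 6.645 × 10⁻²⁷ × 7.049 × 10⁻¹³) = 9.679 × 10⁻²⁰ kg·m/s.
λ = h/p = 6.626 × 10⁻³⁴ / 9.679 × 10⁻²⁰ = 6.85 × 10⁻¹⁵ m = 6.85 fm.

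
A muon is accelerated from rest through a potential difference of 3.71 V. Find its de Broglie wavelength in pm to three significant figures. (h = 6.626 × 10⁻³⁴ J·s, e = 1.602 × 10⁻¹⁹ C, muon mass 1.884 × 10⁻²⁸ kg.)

KE = eV = 1.602 × 10⁻¹⁹ × 3.710 = 5.943 × 10⁻¹⁹ J.
p = √(2mKE) = √(2 × 1.884 × 10⁻²⁸ × 5.943 × 10⁻¹⁹) = 1.496 × 10⁻²³ kg·m/s.
λ = h/p = 6.626 × 10⁻³⁴ / 1.496 × 10⁻²³ = 4.43 × 10⁻¹¹ m = 44.3 pm.

λ = 44.3 pm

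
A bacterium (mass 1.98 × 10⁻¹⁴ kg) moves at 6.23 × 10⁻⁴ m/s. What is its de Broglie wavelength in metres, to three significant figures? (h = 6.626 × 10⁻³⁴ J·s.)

p = mv = 1.98 × 10⁻¹⁴ × 6.23 × 10⁻⁴ = 1.234 × 10⁻¹⁷ kg·m/s.
λ = h/p = 6.626 × 10⁻³⁴ / 1.234 × 10⁻¹⁷ = 5.37 × 10⁻¹⁷ m.

λ = 5.37 × 10⁻¹⁷ m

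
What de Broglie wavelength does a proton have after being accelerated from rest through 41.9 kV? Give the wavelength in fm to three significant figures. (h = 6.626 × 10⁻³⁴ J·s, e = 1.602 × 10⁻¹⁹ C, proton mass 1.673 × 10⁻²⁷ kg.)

KE = eV = 1.602 × 10⁻¹⁹ × 4.190 × 10⁴ = 6.712 × 10⁻¹⁵ J.
p = √(2mKE) = √(2 × 1.673 × 10⁻²⁷ × 6.712 × 10⁻¹⁵) = 4.739 × 10⁻²¹ kg·m/s.
λ = h/p = 6.626 × 10⁻³⁴ / 4.739 × 10⁻²¹ = 1.40 × 10⁻¹³ m = 140 fm.

λ = 140 fm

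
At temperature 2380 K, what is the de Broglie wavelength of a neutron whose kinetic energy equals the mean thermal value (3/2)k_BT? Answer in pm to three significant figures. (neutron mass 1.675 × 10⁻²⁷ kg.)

KE = (3/2)k_BT = 1.5 × 1.381 × 10⁻²³ × 2380 = 4.930 × 10⁻²⁰ J.
p = √(2mKE) = √(2 × 1.675 × 10⁻²⁷ × 4.930 × 10⁻²⁰) = 1.285 × 10⁻²³ kg·m/s.
λ = h/p = 5.16 × 10⁻¹¹ m = 51.6 pm.

λ = 51.6 pm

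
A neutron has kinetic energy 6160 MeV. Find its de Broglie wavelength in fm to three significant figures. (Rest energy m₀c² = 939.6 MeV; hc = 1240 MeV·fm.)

λ = 0.176 fm

Total energy E = KE + m₀c² = 6160 + 939.6 = 7099.6 MeV.
(pc)² = E² − (m₀c²)² = (7099.6)² − (939.6)² = 4.952 × 10⁷ MeV², so pc = 7037 MeV.
λ = hc/(pc) = 1240 MeV·fm / 7037 MeV = 0.176 fm.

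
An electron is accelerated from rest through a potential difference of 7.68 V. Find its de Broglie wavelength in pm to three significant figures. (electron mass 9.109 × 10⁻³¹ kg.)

λ = 443 pm

KE = eV = 1.602 × 10⁻¹⁹ × 7.680 = 1.230 × 10⁻¹⁸ J.
p = √(2mKE) = √(2 × 9.109 × 10⁻³¹ × 1.230 × 10⁻¹⁸) = 1.497 × 10⁻²⁴ kg·m/s.
λ = h/p = 6.626 × 10⁻³⁴ / 1.497 × 10⁻²⁴ = 4.43 × 10⁻¹⁰ m = 443 pm.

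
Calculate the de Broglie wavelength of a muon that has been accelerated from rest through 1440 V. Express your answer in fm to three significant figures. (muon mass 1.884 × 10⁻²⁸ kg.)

KE = eV = 1.602 × 10⁻¹⁹ × 1440 = 2.307 × 10⁻¹⁶ J.
p = √(2mKE) = √(2 × 1.884 × 10⁻²⁸ × 2.307 × 10⁻¹⁶) = 2.948 × 10⁻²² kg·m/s.
λ = h/p = 6.626 × 10⁻³⁴ / 2.948 × 10⁻²² = 2.25 × 10⁻¹² m = 2250 fm.

λ = 2250 fm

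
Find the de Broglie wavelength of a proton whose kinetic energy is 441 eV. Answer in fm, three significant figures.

λ = 1360 fm

KE = 441 eV = 7.065 × 10⁻¹⁷ J.
p = √(2mKE) = √(2 × 1.673 × 10⁻²⁷ × 7.065 × 10⁻¹⁷) = 4.862 × 10⁻²² kg·m/s.
λ = h/p = 6.626 × 10⁻³⁴ / 4.862 × 10⁻²² = 1.36 × 10⁻¹² m = 1360 fm.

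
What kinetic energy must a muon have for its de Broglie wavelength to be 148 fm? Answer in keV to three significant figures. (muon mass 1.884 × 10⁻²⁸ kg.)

p = h/λ = 6.626 × 10⁻³⁴ / 1.480 × 10⁻¹³ = 4.477 × 10⁻²¹ kg·m/s.
KE = p²/(2m) = (4.477 × 10⁻²¹)² / (2 × 1.884 × 10⁻²⁸) = 5.319 × 10⁻¹⁴ J = 332 keV.

KE = 332 keV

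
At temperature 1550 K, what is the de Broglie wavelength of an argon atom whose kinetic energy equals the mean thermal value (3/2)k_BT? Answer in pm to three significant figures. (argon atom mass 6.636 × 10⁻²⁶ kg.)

KE = (3/2)k_BT = 1.5 × 1.381 × 10⁻²³ × 1550 = 3.211 × 10⁻²⁰ J.
p = √(2mKE) = √(2 × 6.636 × 10⁻²⁶ × 3.211 × 10⁻²⁰) = 6.528 × 10⁻²³ kg·m/s.
λ = h/p = 1.02 × 10⁻¹¹ m = 10.2 pm.

λ = 10.2 pm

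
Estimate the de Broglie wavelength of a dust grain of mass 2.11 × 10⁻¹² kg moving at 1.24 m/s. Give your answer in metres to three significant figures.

p = mv = 2.11 × 10⁻¹² × 1.24 = 2.616 × 10⁻¹² kg·m/s.
λ = h/p = 6.626 × 10⁻³⁴ / 2.616 × 10⁻¹² = 2.53 × 10⁻²² m.

λ = 2.53 × 10⁻²² m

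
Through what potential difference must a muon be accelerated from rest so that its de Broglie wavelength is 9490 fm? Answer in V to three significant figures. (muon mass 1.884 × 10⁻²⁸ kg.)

p = h/λ = 6.626 × 10⁻³⁴ / 9.490 × 10⁻¹² = 6.982 × 10⁻²³ kg·m/s.
KE = p²/(2m) = 1.294 × 10⁻¹⁷ J.
V = KE/e = 1.294 × 10⁻¹⁷ / (1.602 × 10⁻¹⁹) = 80.8 V.

V = 80.8 V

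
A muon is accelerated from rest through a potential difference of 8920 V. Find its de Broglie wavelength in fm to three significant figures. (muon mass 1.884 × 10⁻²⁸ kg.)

λ = 903 fm

KE = eV = 1.602 × 10⁻¹⁹ × 8920 = 1.429 × 10⁻¹⁵ J.
p = √(2mKE) = √(2 × 1.884 × 10⁻²⁸ × 1.429 × 10⁻¹⁵) = 7.338 × 10⁻²² kg·m/s.
λ = h/p = 6.626 × 10⁻³⁴ / 7.338 × 10⁻²² = 9.03 × 10⁻¹³ m = 903 fm.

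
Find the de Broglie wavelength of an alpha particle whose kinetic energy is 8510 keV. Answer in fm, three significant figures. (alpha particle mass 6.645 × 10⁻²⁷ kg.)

KE = 8510 keV = 1.363 × 10⁻¹² J.
p = √(2mKE) = √(2 × 6.645 × 10⁻²⁷ × 1.363 × 10⁻¹²) = 1.346 × 10⁻¹⁹ kg·m/s.
λ = h/p = 6.626 × 10⁻³⁴ / 1.346 × 10⁻¹⁹ = 4.92 × 10⁻¹⁵ m = 4.92 fm.

λ = 4.92 fm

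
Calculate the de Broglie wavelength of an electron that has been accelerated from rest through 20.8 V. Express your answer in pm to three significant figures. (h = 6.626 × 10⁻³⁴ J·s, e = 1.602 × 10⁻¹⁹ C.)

KE = eV = 1.602 × 10⁻¹⁹ × 20.80 = 3.332 × 10⁻¹⁸ J.
p = √(2mKE) = √(2 × 9.109 × 10⁻³¹ × 3.332 × 10⁻¹⁸) = 2.464 × 10⁻²⁴ kg·m/s.
λ = h/p = 6.626 × 10⁻³⁴ / 2.464 × 10⁻²⁴ = 2.69 × 10⁻¹⁰ m = 269 pm.

λ = 269 pm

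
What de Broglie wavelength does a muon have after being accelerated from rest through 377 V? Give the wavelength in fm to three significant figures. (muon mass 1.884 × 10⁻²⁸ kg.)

KE = eV = 1.602 × 10⁻¹⁹ × 377.0 = 6.040 × 10⁻¹⁷ J.
p = √(2mKE) = √(2 × 1.884 × 10⁻²⁸ × 6.040 × 10⁻¹⁷) = 1.509 × 10⁻²² kg·m/s.
λ = h/p = 6.626 × 10⁻³⁴ / 1.509 × 10⁻²² = 4.39 × 10⁻¹² m = 4390 fm.

λ = 4390 fm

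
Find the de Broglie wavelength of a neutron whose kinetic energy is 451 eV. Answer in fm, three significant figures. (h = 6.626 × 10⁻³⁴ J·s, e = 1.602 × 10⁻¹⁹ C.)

λ = 1350 fm

KE = 451 eV = 7.225 × 10⁻¹⁷ J.
p = √(2mKE) = √(2 × 1.675 × 10⁻²⁷ × 7.225 × 10⁻¹⁷) = 4.920 × 10⁻²² kg·m/s.
λ = h/p = 6.626 × 10⁻³⁴ / 4.920 × 10⁻²² = 1.35 × 10⁻¹² m = 1350 fm.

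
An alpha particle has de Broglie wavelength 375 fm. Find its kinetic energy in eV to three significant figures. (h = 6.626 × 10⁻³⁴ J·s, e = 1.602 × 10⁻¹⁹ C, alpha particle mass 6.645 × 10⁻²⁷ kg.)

p = h/λ = 6.626 × 10⁻³⁴ / 3.750 × 10⁻¹³ = 1.767 × 10⁻²¹ kg·m/s.
KE = p²/(2m) = (1.767 × 10⁻²¹)² / (2 × 6.645 × 10⁻²⁷) = 2.349 × 10⁻¹⁶ J = 1470 eV.

KE = 1470 eV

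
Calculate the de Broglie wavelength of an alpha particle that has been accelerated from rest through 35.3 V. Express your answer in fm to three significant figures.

λ = 1710 fm

KE = 2eV = 2 × 1.602 × 10⁻¹⁹ × 35.30 = 1.131 × 10⁻¹⁷ J.
p = √(2mKE) = √(2 × 6.645 × 10⁻²⁷ × 1.131 × 10⁻¹⁷) = 3.877 × 10⁻²² kg·m/s.
λ = h/p = 6.626 × 10⁻³⁴ / 3.877 × 10⁻²² = 1.71 × 10⁻¹² m = 1710 fm.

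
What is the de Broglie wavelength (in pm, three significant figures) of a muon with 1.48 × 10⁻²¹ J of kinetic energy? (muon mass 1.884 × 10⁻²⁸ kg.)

p = √(2mKE) = √(2 × 1.884 × 10⁻²⁸ × 1.480 × 10⁻²¹) = 7.468 × 10⁻²⁵ kg·m/s.
λ = h/p = 6.626 × 10⁻³⁴ / 7.468 × 10⁻²⁵ = 8.87 × 10⁻¹⁰ m = 887 pm.

λ = 887 pm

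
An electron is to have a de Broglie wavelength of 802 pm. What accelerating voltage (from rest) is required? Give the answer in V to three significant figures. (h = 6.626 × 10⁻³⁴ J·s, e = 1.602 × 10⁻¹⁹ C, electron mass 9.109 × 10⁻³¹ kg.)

V = 2.34 V

p = h/λ = 6.626 × 10⁻³⁴ / 8.020 × 10⁻¹⁰ = 8.262 × 10⁻²⁵ kg·m/s.
KE = p²/(2m) = 3.747 × 10⁻¹⁹ J.
V = KE/e = 3.747 × 10⁻¹⁹ / (1.602 × 10⁻¹⁹) = 2.34 V.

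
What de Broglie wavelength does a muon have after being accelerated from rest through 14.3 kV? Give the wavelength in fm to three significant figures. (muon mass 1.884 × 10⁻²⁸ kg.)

λ = 713 fm

KE = eV = 1.602 × 10⁻¹⁹ × 1.430 × 10⁴ = 2.291 × 10⁻¹⁵ J.
p = √(2mKE) = √(2 × 1.884 × 10⁻²⁸ × 2.291 × 10⁻¹⁵) = 9.291 × 10⁻²² kg·m/s.
λ = h/p = 6.626 × 10⁻³⁴ / 9.291 × 10⁻²² = 7.13 × 10⁻¹³ m = 713 fm.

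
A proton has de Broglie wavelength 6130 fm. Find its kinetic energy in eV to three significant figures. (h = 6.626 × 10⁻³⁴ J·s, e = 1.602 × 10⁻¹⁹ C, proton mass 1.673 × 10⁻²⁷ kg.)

p = h/λ = 6.626 × 10⁻³⁴ / 6.130 × 10⁻¹² = 1.081 × 10⁻²² kg·m/s.
KE = p²/(2m) = (1.081 × 10⁻²²)² / (2 × 1.673 × 10⁻²⁷) = 3.492 × 10⁻¹⁸ J = 21.8 eV.

KE = 21.8 eV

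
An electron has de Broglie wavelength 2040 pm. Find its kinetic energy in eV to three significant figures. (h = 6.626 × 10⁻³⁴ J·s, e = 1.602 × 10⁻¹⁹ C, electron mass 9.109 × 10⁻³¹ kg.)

KE = 0.361 eV

p = h/λ = 6.626 × 10⁻³⁴ / 2.040 × 10⁻⁹ = 3.248 × 10⁻²⁵ kg·m/s.
KE = p²/(2m) = (3.248 × 10⁻²⁵)² / (2 × 9.109 × 10⁻³¹) = 5.791 × 10⁻²⁰ J = 0.361 eV.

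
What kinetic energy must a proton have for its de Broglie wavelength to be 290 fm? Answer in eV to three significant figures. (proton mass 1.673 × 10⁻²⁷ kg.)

p = h/λ = 6.626 × 10⁻³⁴ / 2.900 × 10⁻¹³ = 2.285 × 10⁻²¹ kg·m/s.
KE = p²/(2m) = (2.285 × 10⁻²¹)² / (2 × 1.673 × 10⁻²⁷) = 1.560 × 10⁻¹⁵ J = 9740 eV.

KE = 9740 eV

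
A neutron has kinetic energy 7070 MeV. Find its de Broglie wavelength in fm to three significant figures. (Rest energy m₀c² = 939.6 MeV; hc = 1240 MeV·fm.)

Total energy E = KE + m₀c² = 7070 + 939.6 = 8009.6 MeV.
(pc)² = E² − (m₀c²)² = (8009.6)² − (939.6)² = 6.327 × 10⁷ MeV², so pc = 7954 MeV.
λ = hc/(pc) = 1240 MeV·fm / 7954 MeV = 0.156 fm.

λ = 0.156 fm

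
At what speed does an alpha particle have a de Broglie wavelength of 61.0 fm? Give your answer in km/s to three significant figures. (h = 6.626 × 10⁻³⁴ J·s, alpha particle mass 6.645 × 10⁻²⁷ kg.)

p = h/λ = 6.626 × 10⁻³⁴ / 6.100 × 10⁻¹⁴ = 1.086 × 10⁻²⁰ kg·m/s.
v = p/m = 1.086 × 10⁻²⁰ / 6.645 × 10⁻²⁷ = 1.63 × 10⁶ m/s = 1630 km/s.

v = 1630 km/s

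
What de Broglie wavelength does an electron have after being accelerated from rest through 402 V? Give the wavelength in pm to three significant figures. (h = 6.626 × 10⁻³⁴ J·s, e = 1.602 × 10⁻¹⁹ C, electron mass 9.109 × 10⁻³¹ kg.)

KE = eV = 1.602 × 10⁻¹⁹ × 402.0 = 6.440 × 10⁻¹⁷ J.
p = √(2mKE) = √(2 × 9.109 × 10⁻³¹ × 6.440 × 10⁻¹⁷) = 1.083 × 10⁻²³ kg·m/s.
λ = h/p = 6.626 × 10⁻³⁴ / 1.083 × 10⁻²³ = 6.12 × 10⁻¹¹ m = 61.2 pm.

λ = 61.2 pm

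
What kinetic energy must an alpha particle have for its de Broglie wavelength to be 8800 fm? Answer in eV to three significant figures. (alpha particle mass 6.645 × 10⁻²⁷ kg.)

p = h/λ = 6.626 × 10⁻³⁴ / 8.800 × 10⁻¹² = 7.530 × 10⁻²³ kg·m/s.
KE = p²/(2m) = (7.530 × 10⁻²³)² / (2 × 6.645 × 10⁻²⁷) = 4.266 × 10⁻¹⁹ J = 2.66 eV.

KE = 2.66 eV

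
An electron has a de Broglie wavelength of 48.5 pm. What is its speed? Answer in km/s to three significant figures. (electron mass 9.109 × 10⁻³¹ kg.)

v = 1.50 × 10⁴ km/s

p = h/λ = 6.626 × 10⁻³⁴ / 4.850 × 10⁻¹¹ = 1.366 × 10⁻²³ kg·m/s.
v = p/m = 1.366 × 10⁻²³ / 9.109 × 10⁻³¹ = 1.50 × 10⁷ m/s = 1.50 × 10⁴ km/s.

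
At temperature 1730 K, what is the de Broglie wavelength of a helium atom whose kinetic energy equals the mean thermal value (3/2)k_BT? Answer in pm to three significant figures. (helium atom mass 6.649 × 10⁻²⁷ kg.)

λ = 30.4 pm

KE = (3/2)k_BT = 1.5 × 1.381 × 10⁻²³ × 1730 = 3.584 × 10⁻²⁰ J.
p = √(2mKE) = √(2 × 6.649 × 10⁻²⁷ × 3.584 × 10⁻²⁰) = 2.183 × 10⁻²³ kg·m/s.
λ = h/p = 3.04 × 10⁻¹¹ m = 30.4 pm.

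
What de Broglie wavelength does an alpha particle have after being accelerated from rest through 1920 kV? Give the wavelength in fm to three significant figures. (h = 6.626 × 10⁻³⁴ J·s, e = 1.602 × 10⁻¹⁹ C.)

KE = 2eV = 2 × 1.602 × 10⁻¹⁹ × 1.920 × 10⁶ = 6.152 × 10⁻¹³ J.
p = √(2mKE) = √(2 × 6.645 × 10⁻²⁷ × 6.152 × 10⁻¹³) = 9.042 × 10⁻²⁰ kg·m/s.
λ = h/p = 6.626 × 10⁻³⁴ / 9.042 × 10⁻²⁰ = 7.33 × 10⁻¹⁵ m = 7.33 fm.

λ = 7.33 fm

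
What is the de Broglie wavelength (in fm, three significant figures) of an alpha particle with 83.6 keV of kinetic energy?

KE = 83.6 keV = 1.339 × 10⁻¹⁴ J.
p = √(2mKE) = √(2 × 6.645 × 10⁻²⁷ × 1.339 × 10⁻¹⁴) = 1.334 × 10⁻²⁰ kg·m/s.
λ = h/p = 6.626 × 10⁻³⁴ / 1.334 × 10⁻²⁰ = 4.97 × 10⁻¹⁴ m = 49.7 fm.

λ = 49.7 fm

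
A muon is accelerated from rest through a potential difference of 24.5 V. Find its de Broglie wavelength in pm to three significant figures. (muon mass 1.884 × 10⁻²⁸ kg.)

KE = eV = 1.602 × 10⁻¹⁹ × 24.50 = 3.925 × 10⁻¹⁸ J.
p = √(2mKE) = √(2 × 1.884 × 10⁻²⁸ × 3.925 × 10⁻¹⁸) = 3.846 × 10⁻²³ kg·m/s.
λ = h/p = 6.626 × 10⁻³⁴ / 3.846 × 10⁻²³ = 1.72 × 10⁻¹¹ m = 17.2 pm.

λ = 17.2 pm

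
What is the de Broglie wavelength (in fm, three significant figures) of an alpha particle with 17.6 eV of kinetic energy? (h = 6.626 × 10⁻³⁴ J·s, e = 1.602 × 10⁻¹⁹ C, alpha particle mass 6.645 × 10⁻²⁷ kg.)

KE = 17.6 eV = 2.820 × 10⁻¹⁸ J.
p = √(2mKE) = √(2 × 6.645 × 10⁻²⁷ × 2.820 × 10⁻¹⁸) = 1.936 × 10⁻²² kg·m/s.
λ = h/p = 6.626 × 10⁻³⁴ / 1.936 × 10⁻²² = 3.42 × 10⁻¹² m = 3420 fm.

λ = 3420 fm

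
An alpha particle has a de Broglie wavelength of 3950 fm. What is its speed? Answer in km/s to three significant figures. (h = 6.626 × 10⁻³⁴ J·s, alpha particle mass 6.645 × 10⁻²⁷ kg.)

p = h/λ = 6.626 × 10⁻³⁴ / 3.950 × 10⁻¹² = 1.677 × 10⁻²² kg·m/s.
v = p/m = 1.677 × 10⁻²² / 6.645 × 10⁻²⁷ = 2.52 × 10⁴ m/s = 25.2 km/s.

v = 25.2 km/s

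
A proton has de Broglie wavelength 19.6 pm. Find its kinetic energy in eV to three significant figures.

p = h/λ = 6.626 × 10⁻³⁴ / 1.960 × 10⁻¹¹ = 3.381 × 10⁻²³ kg·m/s.
KE = p²/(2m) = (3.381 × 10⁻²³)² / (2 × 1.673 × 10⁻²⁷) = 3.416 × 10⁻¹⁹ J = 2.13 eV.

KE = 2.13 eV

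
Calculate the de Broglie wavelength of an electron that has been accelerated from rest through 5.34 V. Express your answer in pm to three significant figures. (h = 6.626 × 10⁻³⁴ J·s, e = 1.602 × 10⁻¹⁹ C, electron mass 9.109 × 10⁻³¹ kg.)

λ = 531 pm

KE = eV = 1.602 × 10⁻¹⁹ × 5.340 = 8.555 × 10⁻¹⁹ J.
p = √(2mKE) = √(2 × 9.109 × 10⁻³¹ × 8.555 × 10⁻¹⁹) = 1.248 × 10⁻²⁴ kg·m/s.
λ = h/p = 6.626 × 10⁻³⁴ / 1.248 × 10⁻²⁴ = 5.31 × 10⁻¹⁰ m = 531 pm.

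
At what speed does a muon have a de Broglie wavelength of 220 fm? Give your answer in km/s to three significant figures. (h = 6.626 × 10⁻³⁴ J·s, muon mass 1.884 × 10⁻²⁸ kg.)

p = h/λ = 6.626 × 10⁻³⁴ / 2.200 × 10⁻¹³ = 3.012 × 10⁻²¹ kg·m/s.
v = p/m = 3.012 × 10⁻²¹ / 1.884 × 10⁻²⁸ = 1.60 × 10⁷ m/s = 1.60 × 10⁴ km/s.

v = 1.60 × 10⁴ km/s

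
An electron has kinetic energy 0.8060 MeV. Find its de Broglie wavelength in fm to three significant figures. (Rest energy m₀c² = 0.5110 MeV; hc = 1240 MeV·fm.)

λ = 1020 fm

Total energy E = KE + m₀c² = 0.8060 + 0.5110 = 1.3170 MeV.
(pc)² = E² − (m₀c²)² = (1.3170)² − (0.5110)² = 1.473 MeV², so pc = 1.214 MeV.
λ = hc/(pc) = 1240 MeV·fm / 1.214 MeV = 1020 fm.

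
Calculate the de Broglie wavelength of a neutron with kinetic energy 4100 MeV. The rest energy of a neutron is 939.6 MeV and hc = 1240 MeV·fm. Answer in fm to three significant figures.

Total energy E = KE + m₀c² = 4100 + 939.6 = 5039.6 MeV.
(pc)² = E² − (m₀c²)² = (5039.6)² − (939.6)² = 2.451 × 10⁷ MeV², so pc = 4951 MeV.
λ = hc/(pc) = 1240 MeV·fm / 4951 MeV = 0.250 fm.

λ = 0.250 fm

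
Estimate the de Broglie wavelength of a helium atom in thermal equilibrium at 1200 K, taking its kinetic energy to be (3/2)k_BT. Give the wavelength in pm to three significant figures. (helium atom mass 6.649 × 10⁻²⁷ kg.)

λ = 36.4 pm

KE = (3/2)k_BT = 1.5 × 1.381 × 10⁻²³ × 1200 = 2.486 × 10⁻²⁰ J.
p = √(2mKE) = √(2 × 6.649 × 10⁻²⁷ × 2.486 × 10⁻²⁰) = 1.818 × 10⁻²³ kg·m/s.
λ = h/p = 3.64 × 10⁻¹¹ m = 36.4 pm.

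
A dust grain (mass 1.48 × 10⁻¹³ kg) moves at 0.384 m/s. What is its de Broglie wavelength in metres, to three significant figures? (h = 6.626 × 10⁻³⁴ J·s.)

p = mv = 1.48 × 10⁻¹³ × 0.384 = 5.683 × 10⁻¹⁴ kg·m/s.
λ = h/p = 6.626 × 10⁻³⁴ / 5.683 × 10⁻¹⁴ = 1.17 × 10⁻²⁰ m.

λ = 1.17 × 10⁻²⁰ m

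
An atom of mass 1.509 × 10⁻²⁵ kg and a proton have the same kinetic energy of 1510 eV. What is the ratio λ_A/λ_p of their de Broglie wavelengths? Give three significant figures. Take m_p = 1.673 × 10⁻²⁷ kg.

At fixed KE, p = √(2mKE) so λ = h/p ∝ 1/√m.
λ_A/λ_p = √(m_p/m_A) = √(1.673 × 10⁻²⁷/1.509 × 10⁻²⁵) = √(0.01109) = 0.105.

λ_A/λ_p = 0.105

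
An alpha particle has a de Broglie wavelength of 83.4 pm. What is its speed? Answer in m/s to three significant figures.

p = h/λ = 6.626 × 10⁻³⁴ / 8.340 × 10⁻¹¹ = 7.945 × 10⁻²⁴ kg·m/s.
v = p/m = 7.945 × 10⁻²⁴ / 6.645 × 10⁻²⁷ = 1.20 × 10³ m/s = 1200 m/s.

v = 1200 m/s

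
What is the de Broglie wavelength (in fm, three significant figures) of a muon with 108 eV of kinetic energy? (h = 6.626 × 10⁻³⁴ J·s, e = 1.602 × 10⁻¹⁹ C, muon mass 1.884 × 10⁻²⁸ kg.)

λ = 8210 fm

KE = 108 eV = 1.730 × 10⁻¹⁷ J.
p = √(2mKE) = √(2 × 1.884 × 10⁻²⁸ × 1.730 × 10⁻¹⁷) = 8.074 × 10⁻²³ kg·m/s.
λ = h/p = 6.626 × 10⁻³⁴ / 8.074 × 10⁻²³ = 8.21 × 10⁻¹² m = 8210 fm.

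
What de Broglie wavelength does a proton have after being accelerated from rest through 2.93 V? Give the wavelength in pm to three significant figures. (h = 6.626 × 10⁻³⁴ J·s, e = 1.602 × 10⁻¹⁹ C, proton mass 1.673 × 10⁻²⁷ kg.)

λ = 16.7 pm

KE = eV = 1.602 × 10⁻¹⁹ × 2.930 = 4.694 × 10⁻¹⁹ J.
p = √(2mKE) = √(2 × 1.673 × 10⁻²⁷ × 4.694 × 10⁻¹⁹) = 3.963 × 10⁻²³ kg·m/s.
λ = h/p = 6.626 × 10⁻³⁴ / 3.963 × 10⁻²³ = 1.67 × 10⁻¹¹ m = 16.7 pm.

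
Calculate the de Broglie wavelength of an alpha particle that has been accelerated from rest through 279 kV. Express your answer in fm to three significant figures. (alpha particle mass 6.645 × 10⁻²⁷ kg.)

KE = 2eV = 2 × 1.602 × 10⁻¹⁹ × 2.790 × 10⁵ = 8.939 × 10⁻¹⁴ J.
p = √(2mKE) = √(2 × 6.645 × 10⁻²⁷ × 8.939 × 10⁻¹⁴) = 3.447 × 10⁻²⁰ kg·m/s.
λ = h/p = 6.626 × 10⁻³⁴ / 3.447 × 10⁻²⁰ = 1.92 × 10⁻¹⁴ m = 19.2 fm.

λ = 19.2 fm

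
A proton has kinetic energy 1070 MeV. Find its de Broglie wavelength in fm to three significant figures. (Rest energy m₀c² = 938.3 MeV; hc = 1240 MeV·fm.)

Total energy E = KE + m₀c² = 1070 + 938.3 = 2008.3 MeV.
(pc)² = E² − (m₀c²)² = (2008.3)² − (938.3)² = 3.153 × 10⁶ MeV², so pc = 1776 MeV.
λ = hc/(pc) = 1240 MeV·fm / 1776 MeV = 0.698 fm.

λ = 0.698 fm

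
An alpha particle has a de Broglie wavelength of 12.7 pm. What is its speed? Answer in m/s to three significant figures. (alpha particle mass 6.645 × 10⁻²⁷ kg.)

p = h/λ = 6.626 × 10⁻³⁴ / 1.270 × 10⁻¹¹ = 5.217 × 10⁻²³ kg·m/s.
v = p/m = 5.217 × 10⁻²³ / 6.645 × 10⁻²⁷ = 7.85 × 10³ m/s = 7850 m/s.

v = 7850 m/s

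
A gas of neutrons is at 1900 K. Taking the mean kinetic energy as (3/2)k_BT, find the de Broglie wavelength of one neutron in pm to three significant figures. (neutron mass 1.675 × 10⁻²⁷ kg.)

KE = (3/2)k_BT = 1.5 × 1.381 × 10⁻²³ × 1900 = 3.936 × 10⁻²⁰ J.
p = √(2mKE) = √(2 × 1.675 × 10⁻²⁷ × 3.936 × 10⁻²⁰) = 1.148 × 10⁻²³ kg·m/s.
λ = h/p = 5.77 × 10⁻¹¹ m = 57.7 pm.

λ = 57.7 pm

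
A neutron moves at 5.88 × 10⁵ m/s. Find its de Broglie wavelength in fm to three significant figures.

p = mv = 1.675 × 10⁻²⁷ × 5.88 × 10⁵ = 9.849 × 10⁻²² kg·m/s.
λ = h/p = 6.626 × 10⁻³⁴ / 9.849 × 10⁻²² = 6.73 × 10⁻¹³ m = 673 fm.

λ = 673 fm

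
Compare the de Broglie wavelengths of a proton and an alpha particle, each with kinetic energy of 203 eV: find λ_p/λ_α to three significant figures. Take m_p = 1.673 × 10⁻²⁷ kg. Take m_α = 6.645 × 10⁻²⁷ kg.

At fixed KE, p = √(2mKE) so λ = h/p ∝ 1/√m.
λ_p/λ_α = √(m_α/m_p) = √(6.645 × 10⁻²⁷/1.673 × 10⁻²⁷) = √(3.972) = 1.99.

λ_p/λ_α = 1.99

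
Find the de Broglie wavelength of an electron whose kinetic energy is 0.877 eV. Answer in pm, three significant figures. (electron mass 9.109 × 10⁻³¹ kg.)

KE = 0.877 eV = 1.405 × 10⁻¹⁹ J.
p = √(2mKE) = √(2 × 9.109 × 10⁻³¹ × 1.405 × 10⁻¹⁹) = 5.059 × 10⁻²⁵ kg·m/s.
λ = h/p = 6.626 × 10⁻³⁴ / 5.059 × 10⁻²⁵ = 1.31 × 10⁻⁹ m = 1310 pm.

λ = 1310 pm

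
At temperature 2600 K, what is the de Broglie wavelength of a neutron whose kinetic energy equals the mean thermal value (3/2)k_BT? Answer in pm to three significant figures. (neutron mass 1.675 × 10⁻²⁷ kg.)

KE = (3/2)k_BT = 1.5 × 1.381 × 10⁻²³ × 2600 = 5.386 × 10⁻²⁰ J.
p = √(2mKE) = √(2 × 1.675 × 10⁻²⁷ × 5.386 × 10⁻²⁰) = 1.343 × 10⁻²³ kg·m/s.
λ = h/p = 4.93 × 10⁻¹¹ m = 49.3 pm.

λ = 49.3 pm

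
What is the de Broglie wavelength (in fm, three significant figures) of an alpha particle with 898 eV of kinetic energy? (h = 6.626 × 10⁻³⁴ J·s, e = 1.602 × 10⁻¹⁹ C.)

λ = 479 fm

KE = 898 eV = 1.439 × 10⁻¹⁶ J.
p = √(2mKE) = √(2 × 6.645 × 10⁻²⁷ × 1.439 × 10⁻¹⁶) = 1.383 × 10⁻²¹ kg·m/s.
λ = h/p = 6.626 × 10⁻³⁴ / 1.383 × 10⁻²¹ = 4.79 × 10⁻¹³ m = 479 fm.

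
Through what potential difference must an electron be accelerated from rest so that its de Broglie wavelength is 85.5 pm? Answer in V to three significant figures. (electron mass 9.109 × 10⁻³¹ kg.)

V = 206 V

p = h/λ = 6.626 × 10⁻³⁴ / 8.550 × 10⁻¹¹ = 7.750 × 10⁻²⁴ kg·m/s.
KE = p²/(2m) = 3.297 × 10⁻¹⁷ J.
V = KE/e = 3.297 × 10⁻¹⁷ / (1.602 × 10⁻¹⁹) = 206 V.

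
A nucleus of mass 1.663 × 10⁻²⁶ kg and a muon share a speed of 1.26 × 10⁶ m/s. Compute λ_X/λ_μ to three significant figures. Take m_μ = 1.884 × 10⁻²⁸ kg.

λ_X/λ_μ = 0.0113

At fixed v, p = mv so λ = h/(mv) ∝ 1/m.
λ_X/λ_μ = m_μ/m_X = 1.884 × 10⁻²⁸/1.663 × 10⁻²⁶ = 0.0113.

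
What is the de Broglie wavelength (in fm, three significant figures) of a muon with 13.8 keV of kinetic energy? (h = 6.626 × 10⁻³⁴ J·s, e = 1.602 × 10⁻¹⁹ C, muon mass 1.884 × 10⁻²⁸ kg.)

KE = 13.8 keV = 2.211 × 10⁻¹⁵ J.
p = √(2mKE) = √(2 × 1.884 × 10⁻²⁸ × 2.211 × 10⁻¹⁵) = 9.127 × 10⁻²² kg·m/s.
λ = h/p = 6.626 × 10⁻³⁴ / 9.127 × 10⁻²² = 7.26 × 10⁻¹³ m = 726 fm.

λ = 726 fm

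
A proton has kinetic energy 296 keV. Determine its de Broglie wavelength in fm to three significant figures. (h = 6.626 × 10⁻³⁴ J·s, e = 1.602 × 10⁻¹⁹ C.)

KE = 296 keV = 4.742 × 10⁻¹⁴ J.
p = √(2mKE) = √(2 × 1.673 × 10⁻²⁷ × 4.742 × 10⁻¹⁴) = 1.260 × 10⁻²⁰ kg·m/s.
λ = h/p = 6.626 × 10⁻³⁴ / 1.260 × 10⁻²⁰ = 5.26 × 10⁻¹⁴ m = 52.6 fm.

λ = 52.6 fm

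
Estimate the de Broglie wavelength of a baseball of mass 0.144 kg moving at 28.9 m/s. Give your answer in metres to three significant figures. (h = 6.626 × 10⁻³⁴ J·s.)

p = mv = 0.144 × 28.9 = 4.162 kg·m/s.
λ = h/p = 6.626 × 10⁻³⁴ / 4.162 = 1.59 × 10⁻³⁴ m.

λ = 1.59 × 10⁻³⁴ m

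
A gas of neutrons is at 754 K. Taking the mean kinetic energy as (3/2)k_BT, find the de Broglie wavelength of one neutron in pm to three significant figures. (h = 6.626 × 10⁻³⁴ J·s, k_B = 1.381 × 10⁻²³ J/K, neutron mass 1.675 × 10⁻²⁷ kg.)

KE = (3/2)k_BT = 1.5 × 1.381 × 10⁻²³ × 754 = 1.562 × 10⁻²⁰ J.
p = √(2mKE) = √(2 × 1.675 × 10⁻²⁷ × 1.562 × 10⁻²⁰) = 7.234 × 10⁻²⁴ kg·m/s.
λ = h/p = 9.16 × 10⁻¹¹ m = 91.6 pm.

λ = 91.6 pm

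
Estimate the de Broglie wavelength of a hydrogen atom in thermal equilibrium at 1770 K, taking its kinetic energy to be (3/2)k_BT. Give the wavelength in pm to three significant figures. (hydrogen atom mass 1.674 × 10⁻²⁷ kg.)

KE = (3/2)k_BT = 1.5 × 1.381 × 10⁻²³ × 1770 = 3.667 × 10⁻²⁰ J.
p = √(2mKE) = √(2 × 1.674 × 10⁻²⁷ × 3.667 × 10⁻²⁰) = 1.108 × 10⁻²³ kg·m/s.
λ = h/p = 5.98 × 10⁻¹¹ m = 59.8 pm.

λ = 59.8 pm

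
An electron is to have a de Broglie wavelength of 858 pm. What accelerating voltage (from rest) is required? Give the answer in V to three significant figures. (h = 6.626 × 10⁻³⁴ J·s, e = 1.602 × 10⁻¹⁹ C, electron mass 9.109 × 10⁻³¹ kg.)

V = 2.04 V

p = h/λ = 6.626 × 10⁻³⁴ / 8.580 × 10⁻¹⁰ = 7.723 × 10⁻²⁵ kg·m/s.
KE = p²/(2m) = 3.274 × 10⁻¹⁹ J.
V = KE/e = 3.274 × 10⁻¹⁹ / (1.602 × 10⁻¹⁹) = 2.04 V.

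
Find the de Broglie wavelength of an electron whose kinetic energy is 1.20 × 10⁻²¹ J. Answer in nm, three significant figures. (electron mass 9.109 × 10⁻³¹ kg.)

λ = 14.2 nm

p = √(2mKE) = √(2 × 9.109 × 10⁻³¹ × 1.200 × 10⁻²¹) = 4.676 × 10⁻²⁶ kg·m/s.
λ = h/p = 6.626 × 10⁻³⁴ / 4.676 × 10⁻²⁶ = 1.42 × 10⁻⁸ m = 14.2 nm.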